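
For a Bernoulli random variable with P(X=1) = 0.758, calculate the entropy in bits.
0.7984 bits

The binary entropy function is:
H(p) = -p log(p) - (1-p) log(1-p)

H(0.758) = -0.758 × log_2(0.758) - 0.242 × log_2(0.242)
H(0.758) = 0.7984 bits

Note: Binary entropy is maximized at p=0.5 (H=1 bit) and minimized at p=0 or p=1 (H=0).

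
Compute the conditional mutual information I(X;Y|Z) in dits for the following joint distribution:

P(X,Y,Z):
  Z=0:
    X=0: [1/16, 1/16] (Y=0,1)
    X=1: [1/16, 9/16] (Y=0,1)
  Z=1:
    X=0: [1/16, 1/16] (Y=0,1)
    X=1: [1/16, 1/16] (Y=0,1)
0.0209 dits

Conditional mutual information: I(X;Y|Z) = H(X|Z) + H(Y|Z) - H(X,Y|Z)

H(Z) = 0.2442
H(X,Z) = 0.4662 → H(X|Z) = 0.2220
H(Y,Z) = 0.4662 → H(Y|Z) = 0.2220
H(X,Y,Z) = 0.6674 → H(X,Y|Z) = 0.4231

I(X;Y|Z) = 0.2220 + 0.2220 - 0.4231 = 0.0209 dits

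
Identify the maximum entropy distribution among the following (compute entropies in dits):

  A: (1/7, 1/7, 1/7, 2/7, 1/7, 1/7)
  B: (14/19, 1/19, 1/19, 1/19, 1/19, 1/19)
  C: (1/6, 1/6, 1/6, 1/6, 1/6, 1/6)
C

For a discrete distribution over n outcomes, entropy is maximized by the uniform distribution.

Computing entropies:
H(A) = 0.7591 dits
H(B) = 0.4342 dits
H(C) = 0.7782 dits

The uniform distribution (where all probabilities equal 1/6) achieves the maximum entropy of log_10(6) = 0.7782 dits.

Distribution C has the highest entropy.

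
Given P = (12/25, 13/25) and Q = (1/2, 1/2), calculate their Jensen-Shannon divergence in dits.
0.0001 dits

Jensen-Shannon divergence is:
JSD(P||Q) = 0.5 × D_KL(P||M) + 0.5 × D_KL(Q||M)
where M = 0.5 × (P + Q) is the mixture distribution.

M = 0.5 × (12/25, 13/25) + 0.5 × (1/2, 1/2) = (0.49, 0.51)

D_KL(P||M) = 0.0001 dits
D_KL(Q||M) = 0.0001 dits

JSD(P||Q) = 0.5 × 0.0001 + 0.5 × 0.0001 = 0.0001 dits

Unlike KL divergence, JSD is symmetric and bounded: 0 ≤ JSD ≤ log(2).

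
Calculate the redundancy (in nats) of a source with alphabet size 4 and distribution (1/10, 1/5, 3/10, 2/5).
0.1064 nats

Redundancy measures how far a source is from maximum entropy:
R = H_max - H(X)

Maximum entropy for 4 symbols: H_max = log_e(4) = 1.3863 nats
Actual entropy: H(X) = 1.2799 nats
Redundancy: R = 1.3863 - 1.2799 = 0.1064 nats

This redundancy represents potential for compression: the source could be compressed by 0.1064 nats per symbol.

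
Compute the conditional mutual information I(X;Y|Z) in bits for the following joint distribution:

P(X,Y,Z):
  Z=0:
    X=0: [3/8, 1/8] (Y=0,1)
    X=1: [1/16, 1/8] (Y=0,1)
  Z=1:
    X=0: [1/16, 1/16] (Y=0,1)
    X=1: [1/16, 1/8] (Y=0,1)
0.0786 bits

Conditional mutual information: I(X;Y|Z) = H(X|Z) + H(Y|Z) - H(X,Y|Z)

H(Z) = 0.8960
H(X,Z) = 1.7806 → H(X|Z) = 0.8846
H(Y,Z) = 1.8496 → H(Y|Z) = 0.9536
H(X,Y,Z) = 2.6556 → H(X,Y|Z) = 1.7596

I(X;Y|Z) = 0.8846 + 0.9536 - 1.7596 = 0.0786 bits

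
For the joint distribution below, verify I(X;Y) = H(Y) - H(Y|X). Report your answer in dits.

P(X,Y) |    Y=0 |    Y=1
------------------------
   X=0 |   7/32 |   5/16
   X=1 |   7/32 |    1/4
I(X;Y) = 0.0007 dits

Mutual information has multiple equivalent forms:
- I(X;Y) = H(X) - H(X|Y)
- I(X;Y) = H(Y) - H(Y|X)
- I(X;Y) = H(X) + H(Y) - H(X,Y)

Computing all quantities:
H(X) = 0.3002, H(Y) = 0.2976, H(X,Y) = 0.5971
H(X|Y) = 0.2995, H(Y|X) = 0.2970

Verification:
H(X) - H(X|Y) = 0.3002 - 0.2995 = 0.0007
H(Y) - H(Y|X) = 0.2976 - 0.2970 = 0.0007
H(X) + H(Y) - H(X,Y) = 0.3002 + 0.2976 - 0.5971 = 0.0007

All forms give I(X;Y) = 0.0007 dits. ✓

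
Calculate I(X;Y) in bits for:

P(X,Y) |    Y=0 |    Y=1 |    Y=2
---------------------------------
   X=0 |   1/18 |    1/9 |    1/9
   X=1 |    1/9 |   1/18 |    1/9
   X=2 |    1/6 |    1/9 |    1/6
0.0321 bits

Mutual information: I(X;Y) = H(X) + H(Y) - H(X,Y)

Marginals:
P(X) = (5/18, 5/18, 4/9), H(X) = 1.5466 bits
P(Y) = (1/3, 5/18, 7/18), H(Y) = 1.5715 bits

Joint entropy: H(X,Y) = 3.0860 bits

I(X;Y) = 1.5466 + 1.5715 - 3.0860 = 0.0321 bits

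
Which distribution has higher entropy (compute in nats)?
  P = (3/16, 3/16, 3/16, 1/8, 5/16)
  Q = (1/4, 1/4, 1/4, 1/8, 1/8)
P

Computing entropies in nats:
H(P) = 1.5650
H(Q) = 1.5596

Distribution P has higher entropy.

Intuition: The distribution closer to uniform (more spread out) has higher entropy.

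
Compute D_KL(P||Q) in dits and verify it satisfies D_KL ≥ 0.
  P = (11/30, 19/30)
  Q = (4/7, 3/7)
0.0368 dits

KL divergence satisfies the Gibbs inequality: D_KL(P||Q) ≥ 0 for all distributions P, Q.

D_KL(P||Q) = Σ p(x) log(p(x)/q(x))
Term by term:
  x=0: 11/30 × log_10[(11/30)/(4/7)] = -0.0707
  x=1: 19/30 × log_10[(19/30)/(3/7)] = 0.1074
D_KL(P||Q) = 0.0368 dits

D_KL(P||Q) = 0.0368 ≥ 0 ✓

This non-negativity is a fundamental property: relative entropy cannot be negative because it measures how different Q is from P.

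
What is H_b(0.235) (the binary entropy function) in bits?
0.7866 bits

The binary entropy function is:
H(p) = -p log(p) - (1-p) log(1-p)

H(0.235) = -0.235 × log_2(0.235) - 0.765 × log_2(0.765)
H(0.235) = 0.7866 bits

Note: Binary entropy is maximized at p=0.5 (H=1 bit) and minimized at p=0 or p=1 (H=0).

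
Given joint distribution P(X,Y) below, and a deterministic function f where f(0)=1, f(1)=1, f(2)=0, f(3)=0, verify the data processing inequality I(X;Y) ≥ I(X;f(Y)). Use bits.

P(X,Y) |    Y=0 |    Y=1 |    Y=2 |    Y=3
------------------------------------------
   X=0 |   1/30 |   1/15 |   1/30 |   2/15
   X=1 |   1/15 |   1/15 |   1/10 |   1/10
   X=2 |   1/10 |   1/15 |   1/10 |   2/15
I(X;Y) = 0.0421, I(X;f(Y)) = 0.0008, inequality holds: 0.0421 ≥ 0.0008

Data Processing Inequality: For any Markov chain X → Y → Z, we have I(X;Y) ≥ I(X;Z).

Here Z = f(Y) is a deterministic function of Y, forming X → Y → Z.

Original I(X;Y) = 0.0421 bits

After applying f:
P(X,Z) where Z=f(Y):
- P(X,Z=0) = P(X,Y=2) + P(X,Y=3)
- P(X,Z=1) = P(X,Y=0) + P(X,Y=1)

I(X;Z) = I(X;f(Y)) = 0.0008 bits

Verification: 0.0421 ≥ 0.0008 ✓

Information cannot be created by processing; the function f can only lose information about X.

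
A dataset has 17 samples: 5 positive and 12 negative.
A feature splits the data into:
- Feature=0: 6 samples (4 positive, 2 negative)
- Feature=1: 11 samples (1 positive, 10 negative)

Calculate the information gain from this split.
0.2655 bits

Information Gain = H(Y) - H(Y|Feature)

Before split:
P(positive) = 5/17 = 0.2941
H(Y) = 0.8740 bits

After split:
Feature=0: H = 0.9183 bits (weight = 6/17)
Feature=1: H = 0.4395 bits (weight = 11/17)
H(Y|Feature) = (6/17)×0.9183 + (11/17)×0.4395 = 0.6085 bits

Information Gain = 0.8740 - 0.6085 = 0.2655 bits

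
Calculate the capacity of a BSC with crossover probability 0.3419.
0.0734 bits

For a binary symmetric channel (BSC) with error probability p:
Capacity C = 1 - H(p) bits per symbol

where H(p) = -p log₂(p) - (1-p) log₂(1-p) is the binary entropy function.

H(0.3419) = 0.9266 bits
C = 1 - 0.9266 = 0.0734 bits per symbol

This means we can reliably transmit up to 0.0734 bits of information per channel use.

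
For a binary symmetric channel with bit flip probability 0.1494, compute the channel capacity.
0.3917 bits

For a binary symmetric channel (BSC) with error probability p:
Capacity C = 1 - H(p) bits per symbol

where H(p) = -p log₂(p) - (1-p) log₂(1-p) is the binary entropy function.

H(0.1494) = 0.6083 bits
C = 1 - 0.6083 = 0.3917 bits per symbol

This means we can reliably transmit up to 0.3917 bits of information per channel use.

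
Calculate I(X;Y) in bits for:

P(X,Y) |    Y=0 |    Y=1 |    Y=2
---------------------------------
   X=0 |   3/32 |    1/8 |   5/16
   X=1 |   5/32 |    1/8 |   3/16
0.0314 bits

Mutual information: I(X;Y) = H(X) + H(Y) - H(X,Y)

Marginals:
P(X) = (17/32, 15/32), H(X) = 0.9972 bits
P(Y) = (1/4, 1/4, 1/2), H(Y) = 1.5000 bits

Joint entropy: H(X,Y) = 2.4658 bits

I(X;Y) = 0.9972 + 1.5000 - 2.4658 = 0.0314 bits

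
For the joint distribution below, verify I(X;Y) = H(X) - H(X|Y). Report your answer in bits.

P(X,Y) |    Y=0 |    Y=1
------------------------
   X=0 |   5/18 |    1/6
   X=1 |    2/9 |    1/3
I(X;Y) = 0.0364 bits

Mutual information has multiple equivalent forms:
- I(X;Y) = H(X) - H(X|Y)
- I(X;Y) = H(Y) - H(Y|X)
- I(X;Y) = H(X) + H(Y) - H(X,Y)

Computing all quantities:
H(X) = 0.9911, H(Y) = 1.0000, H(X,Y) = 1.9547
H(X|Y) = 0.9547, H(Y|X) = 0.9636

Verification:
H(X) - H(X|Y) = 0.9911 - 0.9547 = 0.0364
H(Y) - H(Y|X) = 1.0000 - 0.9636 = 0.0364
H(X) + H(Y) - H(X,Y) = 0.9911 + 1.0000 - 1.9547 = 0.0364

All forms give I(X;Y) = 0.0364 bits. ✓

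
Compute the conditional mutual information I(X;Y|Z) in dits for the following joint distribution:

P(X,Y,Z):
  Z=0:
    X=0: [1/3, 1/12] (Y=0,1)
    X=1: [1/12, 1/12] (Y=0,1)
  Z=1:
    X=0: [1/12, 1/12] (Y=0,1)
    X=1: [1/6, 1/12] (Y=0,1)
0.0133 dits

Conditional mutual information: I(X;Y|Z) = H(X|Z) + H(Y|Z) - H(X,Y|Z)

H(Z) = 0.2950
H(X,Z) = 0.5683 → H(X|Z) = 0.2734
H(Y,Z) = 0.5683 → H(Y|Z) = 0.2734
H(X,Y,Z) = 0.8283 → H(X,Y|Z) = 0.5334

I(X;Y|Z) = 0.2734 + 0.2734 - 0.5334 = 0.0133 dits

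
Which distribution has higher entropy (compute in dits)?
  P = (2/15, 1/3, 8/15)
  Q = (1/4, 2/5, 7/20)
Q

Computing entropies in dits:
H(P) = 0.4213
H(Q) = 0.4693

Distribution Q has higher entropy.

Intuition: The distribution closer to uniform (more spread out) has higher entropy.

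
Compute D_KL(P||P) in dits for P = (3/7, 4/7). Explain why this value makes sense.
0.0000 dits

KL divergence satisfies the Gibbs inequality: D_KL(P||Q) ≥ 0 for all distributions P, Q.

D_KL(P||Q) = Σ p(x) log(p(x)/q(x))
Each term is p(x) × log_10(p(x)/p(x)) = p(x) × log_10(1) = 0, so the sum is 0.
D_KL(P||Q) = 0.0000 dits

When P = Q, the KL divergence is exactly 0, as there is no 'divergence' between identical distributions.

This non-negativity is a fundamental property: relative entropy cannot be negative because it measures how different Q is from P.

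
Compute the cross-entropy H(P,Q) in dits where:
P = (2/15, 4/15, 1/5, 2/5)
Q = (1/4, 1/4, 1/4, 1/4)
0.6021 dits

Cross-entropy: H(P,Q) = -Σ p(x) log q(x)

Alternatively: H(P,Q) = H(P) + D_KL(P||Q)
H(P) = 0.5687 dits
D_KL(P||Q) = 0.0333 dits

H(P,Q) = 0.5687 + 0.0333 = 0.6021 dits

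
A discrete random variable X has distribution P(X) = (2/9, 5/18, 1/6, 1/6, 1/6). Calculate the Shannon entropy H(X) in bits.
2.2880 bits

Shannon entropy is H(X) = -Σ p(x) log p(x).

For P = (2/9, 5/18, 1/6, 1/6, 1/6):
H = -2/9 × log_2(2/9) -5/18 × log_2(5/18) -1/6 × log_2(1/6) -1/6 × log_2(1/6) -1/6 × log_2(1/6)
H = 2.2880 bits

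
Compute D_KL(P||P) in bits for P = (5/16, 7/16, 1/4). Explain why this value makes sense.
0.0000 bits

KL divergence satisfies the Gibbs inequality: D_KL(P||Q) ≥ 0 for all distributions P, Q.

D_KL(P||Q) = Σ p(x) log(p(x)/q(x))
Each term is p(x) × log_2(p(x)/p(x)) = p(x) × log_2(1) = 0, so the sum is 0.
D_KL(P||Q) = 0.0000 bits

When P = Q, the KL divergence is exactly 0, as there is no 'divergence' between identical distributions.

This non-negativity is a fundamental property: relative entropy cannot be negative because it measures how different Q is from P.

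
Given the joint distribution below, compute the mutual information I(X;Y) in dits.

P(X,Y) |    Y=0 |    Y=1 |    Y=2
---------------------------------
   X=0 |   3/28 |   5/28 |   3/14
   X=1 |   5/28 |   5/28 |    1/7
0.0070 dits

Mutual information: I(X;Y) = H(X) + H(Y) - H(X,Y)

Marginals:
P(X) = (1/2, 1/2), H(X) = 0.3010 dits
P(Y) = (2/7, 5/14, 5/14), H(Y) = 0.4748 dits

Joint entropy: H(X,Y) = 0.7688 dits

I(X;Y) = 0.3010 + 0.4748 - 0.7688 = 0.0070 dits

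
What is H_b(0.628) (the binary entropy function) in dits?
0.2866 dits

The binary entropy function is:
H(p) = -p log(p) - (1-p) log(1-p)

H(0.628) = -0.628 × log_10(0.628) - 0.372 × log_10(0.372)
H(0.628) = 0.2866 dits

Note: Binary entropy is maximized at p=0.5 (H=1 bit) and minimized at p=0 or p=1 (H=0).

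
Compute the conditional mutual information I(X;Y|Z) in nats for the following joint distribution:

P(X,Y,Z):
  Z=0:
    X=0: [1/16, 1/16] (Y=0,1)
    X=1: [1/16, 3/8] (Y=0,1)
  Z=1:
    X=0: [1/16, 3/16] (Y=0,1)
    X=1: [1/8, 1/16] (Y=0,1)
0.0707 nats

Conditional mutual information: I(X;Y|Z) = H(X|Z) + H(Y|Z) - H(X,Y|Z)

H(Z) = 0.6853
H(X,Z) = 1.2820 → H(X|Z) = 0.5967
H(Y,Z) = 1.2820 → H(Y|Z) = 0.5967
H(X,Y,Z) = 1.8080 → H(X,Y|Z) = 1.1227

I(X;Y|Z) = 0.5967 + 0.5967 - 1.1227 = 0.0707 nats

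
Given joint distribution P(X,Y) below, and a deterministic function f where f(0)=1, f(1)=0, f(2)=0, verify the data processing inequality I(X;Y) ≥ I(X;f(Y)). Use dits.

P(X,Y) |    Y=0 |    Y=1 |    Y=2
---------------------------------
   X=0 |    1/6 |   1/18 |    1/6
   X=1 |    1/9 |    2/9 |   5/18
I(X;Y) = 0.0210, I(X;f(Y)) = 0.0154, inequality holds: 0.0210 ≥ 0.0154

Data Processing Inequality: For any Markov chain X → Y → Z, we have I(X;Y) ≥ I(X;Z).

Here Z = f(Y) is a deterministic function of Y, forming X → Y → Z.

Original I(X;Y) = 0.0210 dits

After applying f:
P(X,Z) where Z=f(Y):
- P(X,Z=0) = P(X,Y=1) + P(X,Y=2)
- P(X,Z=1) = P(X,Y=0)

I(X;Z) = I(X;f(Y)) = 0.0154 dits

Verification: 0.0210 ≥ 0.0154 ✓

Information cannot be created by processing; the function f can only lose information about X.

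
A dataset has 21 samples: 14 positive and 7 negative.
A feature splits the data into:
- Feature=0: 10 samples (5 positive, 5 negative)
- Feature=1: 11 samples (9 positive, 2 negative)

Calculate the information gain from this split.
0.0838 bits

Information Gain = H(Y) - H(Y|Feature)

Before split:
P(positive) = 14/21 = 0.6667
H(Y) = 0.9183 bits

After split:
Feature=0: H = 1.0000 bits (weight = 10/21)
Feature=1: H = 0.6840 bits (weight = 11/21)
H(Y|Feature) = (10/21)×1.0000 + (11/21)×0.6840 = 0.8345 bits

Information Gain = 0.9183 - 0.8345 = 0.0838 bits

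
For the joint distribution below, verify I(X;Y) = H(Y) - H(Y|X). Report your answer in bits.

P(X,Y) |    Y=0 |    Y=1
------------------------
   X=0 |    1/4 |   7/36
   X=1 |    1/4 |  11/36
I(X;Y) = 0.0090 bits

Mutual information has multiple equivalent forms:
- I(X;Y) = H(X) - H(X|Y)
- I(X;Y) = H(Y) - H(Y|X)
- I(X;Y) = H(X) + H(Y) - H(X,Y)

Computing all quantities:
H(X) = 0.9911, H(Y) = 1.0000, H(X,Y) = 1.9820
H(X|Y) = 0.9820, H(Y|X) = 0.9910

Verification:
H(X) - H(X|Y) = 0.9911 - 0.9820 = 0.0090
H(Y) - H(Y|X) = 1.0000 - 0.9910 = 0.0090
H(X) + H(Y) - H(X,Y) = 0.9911 + 1.0000 - 1.9820 = 0.0090

All forms give I(X;Y) = 0.0090 bits. ✓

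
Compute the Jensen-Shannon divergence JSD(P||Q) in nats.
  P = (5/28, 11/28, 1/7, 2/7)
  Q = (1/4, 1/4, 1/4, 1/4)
0.0190 nats

Jensen-Shannon divergence is:
JSD(P||Q) = 0.5 × D_KL(P||M) + 0.5 × D_KL(Q||M)
where M = 0.5 × (P + Q) is the mixture distribution.

M = 0.5 × (5/28, 11/28, 1/7, 2/7) + 0.5 × (1/4, 1/4, 1/4, 1/4) = (3/14, 9/28, 0.196429, 0.267857)

D_KL(P||M) = 0.0192 nats
D_KL(Q||M) = 0.0188 nats

JSD(P||Q) = 0.5 × 0.0192 + 0.5 × 0.0188 = 0.0190 nats

Unlike KL divergence, JSD is symmetric and bounded: 0 ≤ JSD ≤ log(2).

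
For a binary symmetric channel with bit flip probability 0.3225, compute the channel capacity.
0.0929 bits

For a binary symmetric channel (BSC) with error probability p:
Capacity C = 1 - H(p) bits per symbol

where H(p) = -p log₂(p) - (1-p) log₂(1-p) is the binary entropy function.

H(0.3225) = 0.9071 bits
C = 1 - 0.9071 = 0.0929 bits per symbol

This means we can reliably transmit up to 0.0929 bits of information per channel use.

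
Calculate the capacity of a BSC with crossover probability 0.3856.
0.0381 bits

For a binary symmetric channel (BSC) with error probability p:
Capacity C = 1 - H(p) bits per symbol

where H(p) = -p log₂(p) - (1-p) log₂(1-p) is the binary entropy function.

H(0.3856) = 0.9619 bits
C = 1 - 0.9619 = 0.0381 bits per symbol

This means we can reliably transmit up to 0.0381 bits of information per channel use.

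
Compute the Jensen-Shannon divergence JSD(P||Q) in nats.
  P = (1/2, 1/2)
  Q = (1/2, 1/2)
0.0000 nats

Jensen-Shannon divergence is:
JSD(P||Q) = 0.5 × D_KL(P||M) + 0.5 × D_KL(Q||M)
where M = 0.5 × (P + Q) is the mixture distribution.

M = 0.5 × (1/2, 1/2) + 0.5 × (1/2, 1/2) = (1/2, 1/2)

D_KL(P||M) = 0.0000 nats
D_KL(Q||M) = 0.0000 nats

JSD(P||Q) = 0.5 × 0.0000 + 0.5 × 0.0000 = 0.0000 nats

Unlike KL divergence, JSD is symmetric and bounded: 0 ≤ JSD ≤ log(2).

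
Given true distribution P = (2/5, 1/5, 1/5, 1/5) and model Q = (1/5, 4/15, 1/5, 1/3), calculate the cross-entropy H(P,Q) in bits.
2.0915 bits

Cross-entropy: H(P,Q) = -Σ p(x) log q(x)

Alternatively: H(P,Q) = H(P) + D_KL(P||Q)
H(P) = 1.9219 bits
D_KL(P||Q) = 0.1696 bits

H(P,Q) = 1.9219 + 0.1696 = 2.0915 bits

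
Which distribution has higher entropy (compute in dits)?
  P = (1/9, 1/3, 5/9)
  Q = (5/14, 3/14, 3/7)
Q

Computing entropies in dits:
H(P) = 0.4069
H(Q) = 0.4608

Distribution Q has higher entropy.

Intuition: The distribution closer to uniform (more spread out) has higher entropy.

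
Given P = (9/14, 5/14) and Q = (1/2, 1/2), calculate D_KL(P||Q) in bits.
0.0597 bits

KL divergence: D_KL(P||Q) = Σ p(x) log(p(x)/q(x))

Computing term by term:
  x=0: 9/14 × log_2[(9/14)/(1/2)] = 9/14 × 0.3626 = 0.2331
  x=1: 5/14 × log_2[(5/14)/(1/2)] = 5/14 × -0.4854 = -0.1734

D_KL(P||Q) = 0.0597 bits

Note: KL divergence is always non-negative and equals 0 iff P = Q.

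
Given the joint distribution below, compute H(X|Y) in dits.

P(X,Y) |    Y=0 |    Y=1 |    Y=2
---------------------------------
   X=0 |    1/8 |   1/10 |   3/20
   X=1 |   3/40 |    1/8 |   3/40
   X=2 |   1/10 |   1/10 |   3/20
0.4664 dits

Using the chain rule: H(X|Y) = H(X,Y) - H(Y)

First, compute H(X,Y) = 0.9417 dits

Marginal P(Y) = (3/10, 13/40, 3/8)
H(Y) = 0.4752 dits

H(X|Y) = H(X,Y) - H(Y) = 0.9417 - 0.4752 = 0.4664 dits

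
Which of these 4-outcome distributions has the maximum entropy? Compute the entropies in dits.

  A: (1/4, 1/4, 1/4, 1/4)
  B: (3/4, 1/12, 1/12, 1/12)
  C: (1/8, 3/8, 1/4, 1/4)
A

For a discrete distribution over n outcomes, entropy is maximized by the uniform distribution.

Computing entropies:
H(A) = 0.6021 dits
H(B) = 0.3635 dits
H(C) = 0.5737 dits

The uniform distribution (where all probabilities equal 1/4) achieves the maximum entropy of log_10(4) = 0.6021 dits.

Distribution A has the highest entropy.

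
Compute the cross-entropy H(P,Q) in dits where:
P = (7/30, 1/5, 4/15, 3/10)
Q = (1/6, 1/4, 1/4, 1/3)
0.6057 dits

Cross-entropy: H(P,Q) = -Σ p(x) log q(x)

Alternatively: H(P,Q) = H(P) + D_KL(P||Q)
H(P) = 0.5972 dits
D_KL(P||Q) = 0.0085 dits

H(P,Q) = 0.5972 + 0.0085 = 0.6057 dits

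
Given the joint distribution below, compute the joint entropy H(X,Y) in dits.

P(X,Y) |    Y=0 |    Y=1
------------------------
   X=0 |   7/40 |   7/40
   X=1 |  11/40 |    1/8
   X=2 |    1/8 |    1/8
0.7578 dits

Joint entropy is H(X,Y) = -Σ_{x,y} p(x,y) log p(x,y).

Summing over all non-zero entries:
H(X,Y) = -[7/40·log_10(7/40) + 7/40·log_10(7/40) + 11/40·log_10(11/40) + 1/8·log_10(1/8) + 1/8·log_10(1/8) + 1/8·log_10(1/8)]
H(X,Y) = 0.7578 dits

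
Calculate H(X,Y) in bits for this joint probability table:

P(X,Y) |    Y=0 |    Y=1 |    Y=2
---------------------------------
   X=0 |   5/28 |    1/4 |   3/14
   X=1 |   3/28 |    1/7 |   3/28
2.5116 bits

Joint entropy is H(X,Y) = -Σ_{x,y} p(x,y) log p(x,y).

Summing over all non-zero entries:
H(X,Y) = -[5/28·log_2(5/28) + 1/4·log_2(1/4) + 3/14·log_2(3/14) + 3/28·log_2(3/28) + 1/7·log_2(1/7) + 3/28·log_2(3/28)]
H(X,Y) = 2.5116 bits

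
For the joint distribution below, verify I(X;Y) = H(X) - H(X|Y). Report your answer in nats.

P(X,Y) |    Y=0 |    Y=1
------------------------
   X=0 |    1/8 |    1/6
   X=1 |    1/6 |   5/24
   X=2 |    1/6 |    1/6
I(X;Y) = 0.0018 nats

Mutual information has multiple equivalent forms:
- I(X;Y) = H(X) - H(X|Y)
- I(X;Y) = H(Y) - H(Y|X)
- I(X;Y) = H(X) + H(Y) - H(X,Y)

Computing all quantities:
H(X) = 1.0934, H(Y) = 0.6897, H(X,Y) = 1.7812
H(X|Y) = 1.0916, H(Y|X) = 0.6878

Verification:
H(X) - H(X|Y) = 1.0934 - 1.0916 = 0.0018
H(Y) - H(Y|X) = 0.6897 - 0.6878 = 0.0018
H(X) + H(Y) - H(X,Y) = 1.0934 + 0.6897 - 1.7812 = 0.0018

All forms give I(X;Y) = 0.0018 nats. ✓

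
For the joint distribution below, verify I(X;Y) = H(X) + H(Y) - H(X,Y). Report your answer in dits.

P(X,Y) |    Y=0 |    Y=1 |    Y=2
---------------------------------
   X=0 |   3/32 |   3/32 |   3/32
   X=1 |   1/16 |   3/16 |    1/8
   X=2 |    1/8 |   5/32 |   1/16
I(X;Y) = 0.0134 dits

Mutual information has multiple equivalent forms:
- I(X;Y) = H(X) - H(X|Y)
- I(X;Y) = H(Y) - H(Y|X)
- I(X;Y) = H(X) + H(Y) - H(X,Y)

Computing all quantities:
H(X) = 0.4741, H(Y) = 0.4670, H(X,Y) = 0.9277
H(X|Y) = 0.4607, H(Y|X) = 0.4536

Verification:
H(X) - H(X|Y) = 0.4741 - 0.4607 = 0.0134
H(Y) - H(Y|X) = 0.4670 - 0.4536 = 0.0134
H(X) + H(Y) - H(X,Y) = 0.4741 + 0.4670 - 0.9277 = 0.0134

All forms give I(X;Y) = 0.0134 dits. ✓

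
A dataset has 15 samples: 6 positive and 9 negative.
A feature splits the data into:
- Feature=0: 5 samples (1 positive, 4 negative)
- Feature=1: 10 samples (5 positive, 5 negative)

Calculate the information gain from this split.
0.0636 bits

Information Gain = H(Y) - H(Y|Feature)

Before split:
P(positive) = 6/15 = 0.4000
H(Y) = 0.9710 bits

After split:
Feature=0: H = 0.7219 bits (weight = 5/15)
Feature=1: H = 1.0000 bits (weight = 10/15)
H(Y|Feature) = (5/15)×0.7219 + (10/15)×1.0000 = 0.9073 bits

Information Gain = 0.9710 - 0.9073 = 0.0636 bits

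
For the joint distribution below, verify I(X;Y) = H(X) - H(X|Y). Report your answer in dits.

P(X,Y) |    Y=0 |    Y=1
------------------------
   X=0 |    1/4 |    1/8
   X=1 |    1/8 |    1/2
I(X;Y) = 0.0478 dits

Mutual information has multiple equivalent forms:
- I(X;Y) = H(X) - H(X|Y)
- I(X;Y) = H(Y) - H(Y|X)
- I(X;Y) = H(X) + H(Y) - H(X,Y)

Computing all quantities:
H(X) = 0.2873, H(Y) = 0.2873, H(X,Y) = 0.5268
H(X|Y) = 0.2395, H(Y|X) = 0.2395

Verification:
H(X) - H(X|Y) = 0.2873 - 0.2395 = 0.0478
H(Y) - H(Y|X) = 0.2873 - 0.2395 = 0.0478
H(X) + H(Y) - H(X,Y) = 0.2873 + 0.2873 - 0.5268 = 0.0478

All forms give I(X;Y) = 0.0478 dits. ✓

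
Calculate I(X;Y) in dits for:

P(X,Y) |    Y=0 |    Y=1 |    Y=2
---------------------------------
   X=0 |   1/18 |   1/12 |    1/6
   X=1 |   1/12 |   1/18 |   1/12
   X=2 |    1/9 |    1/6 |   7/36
0.0078 dits

Mutual information: I(X;Y) = H(X) + H(Y) - H(X,Y)

Marginals:
P(X) = (11/36, 2/9, 17/36), H(X) = 0.4564 dits
P(Y) = (1/4, 11/36, 4/9), H(Y) = 0.4644 dits

Joint entropy: H(X,Y) = 0.9130 dits

I(X;Y) = 0.4564 + 0.4644 - 0.9130 = 0.0078 dits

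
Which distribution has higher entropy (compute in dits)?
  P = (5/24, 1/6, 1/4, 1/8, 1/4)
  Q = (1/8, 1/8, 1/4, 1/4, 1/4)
P

Computing entropies in dits:
H(P) = 0.6855
H(Q) = 0.6773

Distribution P has higher entropy.

Intuition: The distribution closer to uniform (more spread out) has higher entropy.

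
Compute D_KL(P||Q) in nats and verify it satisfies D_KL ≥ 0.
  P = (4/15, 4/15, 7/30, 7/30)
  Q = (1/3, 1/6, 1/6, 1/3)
0.0611 nats

KL divergence satisfies the Gibbs inequality: D_KL(P||Q) ≥ 0 for all distributions P, Q.

D_KL(P||Q) = Σ p(x) log(p(x)/q(x))
Term by term:
  x=0: 4/15 × log_e[(4/15)/(1/3)] = -0.0595
  x=1: 4/15 × log_e[(4/15)/(1/6)] = 0.1253
  x=2: 7/30 × log_e[(7/30)/(1/6)] = 0.0785
  x=3: 7/30 × log_e[(7/30)/(1/3)] = -0.0832
D_KL(P||Q) = 0.0611 nats

D_KL(P||Q) = 0.0611 ≥ 0 ✓

This non-negativity is a fundamental property: relative entropy cannot be negative because it measures how different Q is from P.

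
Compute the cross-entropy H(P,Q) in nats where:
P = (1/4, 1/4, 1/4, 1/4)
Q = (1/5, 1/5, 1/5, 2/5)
1.4362 nats

Cross-entropy: H(P,Q) = -Σ p(x) log q(x)

Alternatively: H(P,Q) = H(P) + D_KL(P||Q)
H(P) = 1.3863 nats
D_KL(P||Q) = 0.0499 nats

H(P,Q) = 1.3863 + 0.0499 = 1.4362 nats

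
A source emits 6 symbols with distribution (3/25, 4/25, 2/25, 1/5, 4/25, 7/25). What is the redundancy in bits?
0.1017 bits

Redundancy measures how far a source is from maximum entropy:
R = H_max - H(X)

Maximum entropy for 6 symbols: H_max = log_2(6) = 2.5850 bits
Actual entropy: H(X) = 2.4832 bits
Redundancy: R = 2.5850 - 2.4832 = 0.1017 bits

This redundancy represents potential for compression: the source could be compressed by 0.1017 bits per symbol.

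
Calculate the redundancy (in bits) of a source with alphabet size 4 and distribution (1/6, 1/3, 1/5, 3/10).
0.0554 bits

Redundancy measures how far a source is from maximum entropy:
R = H_max - H(X)

Maximum entropy for 4 symbols: H_max = log_2(4) = 2.0000 bits
Actual entropy: H(X) = 1.9446 bits
Redundancy: R = 2.0000 - 1.9446 = 0.0554 bits

This redundancy represents potential for compression: the source could be compressed by 0.0554 bits per symbol.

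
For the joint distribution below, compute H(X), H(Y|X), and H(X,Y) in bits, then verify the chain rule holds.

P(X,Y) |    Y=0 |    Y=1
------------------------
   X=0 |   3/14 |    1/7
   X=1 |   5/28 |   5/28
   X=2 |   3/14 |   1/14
H(X,Y) = 2.5131, H(X) = 1.5774, H(Y|X) = 0.9357 (all in bits)

Chain rule: H(X,Y) = H(X) + H(Y|X)

Left side — joint entropy directly:
H(X,Y) = -Σ p(x,y) log p(x,y) = 2.5131 bits

Right side — compute H(Y|X) from the conditional distributions:
P(X) = (5/14, 5/14, 2/7), so H(X) = 1.5774 bits
H(Y|X) = Σ_x P(X=x) · H(Y|X=x):
  P(Y|X=0) = (3/5, 2/5), H(Y|X=0) = 0.9710, weight P(X=0) = 5/14
  P(Y|X=1) = (1/2, 1/2), H(Y|X=1) = 1.0000, weight P(X=1) = 5/14
  P(Y|X=2) = (3/4, 1/4), H(Y|X=2) = 0.8113, weight P(X=2) = 2/7
H(Y|X) = 0.9357 bits

H(X) + H(Y|X) = 1.5774 + 0.9357 = 2.5131 bits

Both sides equal 2.5131 bits. ✓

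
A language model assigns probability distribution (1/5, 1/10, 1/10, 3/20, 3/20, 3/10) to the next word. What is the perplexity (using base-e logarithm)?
5.5441

Perplexity is e^H (or exp(H) for natural log).

First, H = -Σ p log p = 1.7127 nats
Perplexity = e^1.7127 = 5.5441

Interpretation: The model's uncertainty is equivalent to choosing uniformly among 5.5 options.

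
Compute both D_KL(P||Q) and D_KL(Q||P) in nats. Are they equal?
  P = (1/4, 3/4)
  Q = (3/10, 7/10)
D_KL(P||Q) = 0.0062, D_KL(Q||P) = 0.0064

KL divergence is not symmetric: D_KL(P||Q) ≠ D_KL(Q||P) in general.

D_KL(P||Q) = 0.0062 nats
D_KL(Q||P) = 0.0064 nats

No, they are not equal!

This asymmetry is why KL divergence is not a true distance metric.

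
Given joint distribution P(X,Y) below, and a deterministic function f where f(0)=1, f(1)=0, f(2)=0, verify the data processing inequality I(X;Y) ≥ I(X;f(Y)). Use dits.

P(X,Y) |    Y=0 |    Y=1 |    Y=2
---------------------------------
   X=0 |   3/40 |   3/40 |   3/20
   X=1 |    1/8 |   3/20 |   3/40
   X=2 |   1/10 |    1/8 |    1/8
I(X;Y) = 0.0131, I(X;f(Y)) = 0.0020, inequality holds: 0.0131 ≥ 0.0020

Data Processing Inequality: For any Markov chain X → Y → Z, we have I(X;Y) ≥ I(X;Z).

Here Z = f(Y) is a deterministic function of Y, forming X → Y → Z.

Original I(X;Y) = 0.0131 dits

After applying f:
P(X,Z) where Z=f(Y):
- P(X,Z=0) = P(X,Y=1) + P(X,Y=2)
- P(X,Z=1) = P(X,Y=0)

I(X;Z) = I(X;f(Y)) = 0.0020 dits

Verification: 0.0131 ≥ 0.0020 ✓

Information cannot be created by processing; the function f can only lose information about X.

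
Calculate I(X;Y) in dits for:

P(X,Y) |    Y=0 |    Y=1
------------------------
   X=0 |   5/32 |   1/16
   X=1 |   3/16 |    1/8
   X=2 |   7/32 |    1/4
0.0088 dits

Mutual information: I(X;Y) = H(X) + H(Y) - H(X,Y)

Marginals:
P(X) = (7/32, 5/16, 15/32), H(X) = 0.4565 dits
P(Y) = (9/16, 7/16), H(Y) = 0.2976 dits

Joint entropy: H(X,Y) = 0.7453 dits

I(X;Y) = 0.4565 + 0.2976 - 0.7453 = 0.0088 dits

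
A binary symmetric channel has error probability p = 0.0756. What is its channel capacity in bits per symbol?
0.6135 bits

For a binary symmetric channel (BSC) with error probability p:
Capacity C = 1 - H(p) bits per symbol

where H(p) = -p log₂(p) - (1-p) log₂(1-p) is the binary entropy function.

H(0.0756) = 0.3865 bits
C = 1 - 0.3865 = 0.6135 bits per symbol

This means we can reliably transmit up to 0.6135 bits of information per channel use.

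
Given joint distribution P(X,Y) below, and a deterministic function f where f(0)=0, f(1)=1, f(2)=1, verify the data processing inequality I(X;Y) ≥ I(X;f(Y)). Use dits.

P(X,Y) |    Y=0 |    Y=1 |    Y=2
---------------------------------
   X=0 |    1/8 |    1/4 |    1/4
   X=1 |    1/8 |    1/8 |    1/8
I(X;Y) = 0.0047, I(X;f(Y)) = 0.0047, inequality holds: 0.0047 ≥ 0.0047

Data Processing Inequality: For any Markov chain X → Y → Z, we have I(X;Y) ≥ I(X;Z).

Here Z = f(Y) is a deterministic function of Y, forming X → Y → Z.

Original I(X;Y) = 0.0047 dits

After applying f:
P(X,Z) where Z=f(Y):
- P(X,Z=0) = P(X,Y=0)
- P(X,Z=1) = P(X,Y=1) + P(X,Y=2)

I(X;Z) = I(X;f(Y)) = 0.0047 dits

Verification: 0.0047 ≥ 0.0047 ✓

Information cannot be created by processing; the function f can only lose information about X.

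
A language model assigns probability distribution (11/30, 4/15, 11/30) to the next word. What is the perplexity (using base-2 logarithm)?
2.9690

Perplexity is 2^H (or exp(H) for natural log).

First, H = -Σ p log p = 1.5700 bits
Perplexity = 2^1.5700 = 2.9690

Interpretation: The model's uncertainty is equivalent to choosing uniformly among 3.0 options.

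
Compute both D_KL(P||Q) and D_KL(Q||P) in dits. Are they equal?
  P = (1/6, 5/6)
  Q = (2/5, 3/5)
D_KL(P||Q) = 0.0555, D_KL(Q||P) = 0.0665

KL divergence is not symmetric: D_KL(P||Q) ≠ D_KL(Q||P) in general.

D_KL(P||Q) = 0.0555 dits
D_KL(Q||P) = 0.0665 dits

No, they are not equal!

This asymmetry is why KL divergence is not a true distance metric.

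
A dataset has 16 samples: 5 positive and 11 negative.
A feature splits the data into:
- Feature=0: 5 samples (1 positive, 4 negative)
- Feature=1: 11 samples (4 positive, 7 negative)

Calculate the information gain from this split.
0.0203 bits

Information Gain = H(Y) - H(Y|Feature)

Before split:
P(positive) = 5/16 = 0.3125
H(Y) = 0.8960 bits

After split:
Feature=0: H = 0.7219 bits (weight = 5/16)
Feature=1: H = 0.9457 bits (weight = 11/16)
H(Y|Feature) = (5/16)×0.7219 + (11/16)×0.9457 = 0.8757 bits

Information Gain = 0.8960 - 0.8757 = 0.0203 bits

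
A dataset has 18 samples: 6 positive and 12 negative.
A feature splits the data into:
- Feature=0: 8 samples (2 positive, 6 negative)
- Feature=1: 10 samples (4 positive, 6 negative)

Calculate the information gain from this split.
0.0183 bits

Information Gain = H(Y) - H(Y|Feature)

Before split:
P(positive) = 6/18 = 0.3333
H(Y) = 0.9183 bits

After split:
Feature=0: H = 0.8113 bits (weight = 8/18)
Feature=1: H = 0.9710 bits (weight = 10/18)
H(Y|Feature) = (8/18)×0.8113 + (10/18)×0.9710 = 0.9000 bits

Information Gain = 0.9183 - 0.9000 = 0.0183 bits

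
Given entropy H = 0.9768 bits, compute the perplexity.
1.9681

Perplexity is 2^H (or exp(H) for natural log).

H = 0.9768 bits
Perplexity = 2^0.9768 = 1.9681

Interpretation: The model's uncertainty is equivalent to choosing uniformly among 2.0 options.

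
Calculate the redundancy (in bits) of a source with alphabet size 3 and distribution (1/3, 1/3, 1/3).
0.0000 bits

Redundancy measures how far a source is from maximum entropy:
R = H_max - H(X)

Maximum entropy for 3 symbols: H_max = log_2(3) = 1.5850 bits
Actual entropy: H(X) = 1.5850 bits
Redundancy: R = 1.5850 - 1.5850 = 0.0000 bits

This redundancy represents potential for compression: the source could be compressed by 0.0000 bits per symbol.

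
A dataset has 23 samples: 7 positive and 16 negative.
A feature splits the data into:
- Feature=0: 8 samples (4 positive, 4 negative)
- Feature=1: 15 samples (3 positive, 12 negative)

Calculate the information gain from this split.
0.0679 bits

Information Gain = H(Y) - H(Y|Feature)

Before split:
P(positive) = 7/23 = 0.3043
H(Y) = 0.8865 bits

After split:
Feature=0: H = 1.0000 bits (weight = 8/23)
Feature=1: H = 0.7219 bits (weight = 15/23)
H(Y|Feature) = (8/23)×1.0000 + (15/23)×0.7219 = 0.8186 bits

Information Gain = 0.8865 - 0.8186 = 0.0679 bits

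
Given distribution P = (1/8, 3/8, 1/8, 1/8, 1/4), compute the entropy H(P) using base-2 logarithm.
2.1556 bits

Shannon entropy is H(X) = -Σ p(x) log p(x).

For P = (1/8, 3/8, 1/8, 1/8, 1/4):
H = -1/8 × log_2(1/8) -3/8 × log_2(3/8) -1/8 × log_2(1/8) -1/8 × log_2(1/8) -1/4 × log_2(1/4)
H = 2.1556 bits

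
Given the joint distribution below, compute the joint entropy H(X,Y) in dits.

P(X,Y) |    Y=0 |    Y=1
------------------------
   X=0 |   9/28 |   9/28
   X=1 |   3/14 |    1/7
0.5810 dits

Joint entropy is H(X,Y) = -Σ_{x,y} p(x,y) log p(x,y).

Summing over all non-zero entries:
H(X,Y) = -[9/28·log_10(9/28) + 9/28·log_10(9/28) + 3/14·log_10(3/14) + 1/7·log_10(1/7)]
H(X,Y) = 0.5810 dits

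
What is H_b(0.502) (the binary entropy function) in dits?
0.3010 dits

The binary entropy function is:
H(p) = -p log(p) - (1-p) log(1-p)

H(0.502) = -0.502 × log_10(0.502) - 0.498 × log_10(0.498)
H(0.502) = 0.3010 dits

Note: Binary entropy is maximized at p=0.5 (H=1 bit) and minimized at p=0 or p=1 (H=0).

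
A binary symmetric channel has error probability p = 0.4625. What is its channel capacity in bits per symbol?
0.0041 bits

For a binary symmetric channel (BSC) with error probability p:
Capacity C = 1 - H(p) bits per symbol

where H(p) = -p log₂(p) - (1-p) log₂(1-p) is the binary entropy function.

H(0.4625) = 0.9959 bits
C = 1 - 0.9959 = 0.0041 bits per symbol

This means we can reliably transmit up to 0.0041 bits of information per channel use.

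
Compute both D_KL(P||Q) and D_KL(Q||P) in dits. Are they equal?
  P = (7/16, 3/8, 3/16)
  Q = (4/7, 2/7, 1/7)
D_KL(P||Q) = 0.0157, D_KL(Q||P) = 0.0157

KL divergence is not symmetric: D_KL(P||Q) ≠ D_KL(Q||P) in general.

D_KL(P||Q) = 0.0157 dits
D_KL(Q||P) = 0.0157 dits

In this case they happen to be equal (to 4 decimal places).

This asymmetry is why KL divergence is not a true distance metric.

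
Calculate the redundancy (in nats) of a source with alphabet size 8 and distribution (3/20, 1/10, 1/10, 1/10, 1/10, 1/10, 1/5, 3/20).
0.0371 nats

Redundancy measures how far a source is from maximum entropy:
R = H_max - H(X)

Maximum entropy for 8 symbols: H_max = log_e(8) = 2.0794 nats
Actual entropy: H(X) = 2.0423 nats
Redundancy: R = 2.0794 - 2.0423 = 0.0371 nats

This redundancy represents potential for compression: the source could be compressed by 0.0371 nats per symbol.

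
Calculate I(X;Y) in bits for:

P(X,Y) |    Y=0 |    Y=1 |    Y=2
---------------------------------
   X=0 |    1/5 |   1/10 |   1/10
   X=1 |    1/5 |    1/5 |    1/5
0.0200 bits

Mutual information: I(X;Y) = H(X) + H(Y) - H(X,Y)

Marginals:
P(X) = (2/5, 3/5), H(X) = 0.9710 bits
P(Y) = (2/5, 3/10, 3/10), H(Y) = 1.5710 bits

Joint entropy: H(X,Y) = 2.5219 bits

I(X;Y) = 0.9710 + 1.5710 - 2.5219 = 0.0200 bits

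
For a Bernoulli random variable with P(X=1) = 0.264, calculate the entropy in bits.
0.8327 bits

The binary entropy function is:
H(p) = -p log(p) - (1-p) log(1-p)

H(0.264) = -0.264 × log_2(0.264) - 0.736 × log_2(0.736)
H(0.264) = 0.8327 bits

Note: Binary entropy is maximized at p=0.5 (H=1 bit) and minimized at p=0 or p=1 (H=0).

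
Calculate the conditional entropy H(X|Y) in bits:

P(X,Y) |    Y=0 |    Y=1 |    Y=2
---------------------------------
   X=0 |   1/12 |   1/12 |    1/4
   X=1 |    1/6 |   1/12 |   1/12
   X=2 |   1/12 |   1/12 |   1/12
1.4675 bits

Using the chain rule: H(X|Y) = H(X,Y) - H(Y)

First, compute H(X,Y) = 3.0221 bits

Marginal P(Y) = (1/3, 1/4, 5/12)
H(Y) = 1.5546 bits

H(X|Y) = H(X,Y) - H(Y) = 3.0221 - 1.5546 = 1.4675 bits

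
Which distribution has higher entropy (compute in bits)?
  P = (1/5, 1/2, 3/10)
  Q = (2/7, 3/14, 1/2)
Q

Computing entropies in bits:
H(P) = 1.4855
H(Q) = 1.4926

Distribution Q has higher entropy.

Intuition: The distribution closer to uniform (more spread out) has higher entropy.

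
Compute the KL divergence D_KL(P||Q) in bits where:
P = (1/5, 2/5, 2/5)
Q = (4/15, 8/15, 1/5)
0.1510 bits

KL divergence: D_KL(P||Q) = Σ p(x) log(p(x)/q(x))

Computing term by term:
  x=0: 1/5 × log_2[(1/5)/(4/15)] = 1/5 × -0.4150 = -0.0830
  x=1: 2/5 × log_2[(2/5)/(8/15)] = 2/5 × -0.4150 = -0.1660
  x=2: 2/5 × log_2[(2/5)/(1/5)] = 2/5 × 1.0000 = 0.4000

D_KL(P||Q) = 0.1510 bits

Note: KL divergence is always non-negative and equals 0 iff P = Q.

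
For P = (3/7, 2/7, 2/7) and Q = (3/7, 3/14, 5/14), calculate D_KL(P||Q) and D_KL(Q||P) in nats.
D_KL(P||Q) = 0.0184, D_KL(Q||P) = 0.0180

KL divergence is not symmetric: D_KL(P||Q) ≠ D_KL(Q||P) in general.

D_KL(P||Q) = 0.0184 nats
D_KL(Q||P) = 0.0180 nats

No, they are not equal!

This asymmetry is why KL divergence is not a true distance metric.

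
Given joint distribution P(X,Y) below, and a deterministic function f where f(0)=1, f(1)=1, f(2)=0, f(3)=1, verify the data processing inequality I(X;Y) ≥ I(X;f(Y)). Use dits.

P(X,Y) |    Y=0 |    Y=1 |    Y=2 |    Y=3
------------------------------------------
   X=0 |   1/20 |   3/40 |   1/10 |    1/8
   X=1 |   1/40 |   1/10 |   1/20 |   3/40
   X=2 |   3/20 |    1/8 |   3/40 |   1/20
I(X;Y) = 0.0305, I(X;f(Y)) = 0.0024, inequality holds: 0.0305 ≥ 0.0024

Data Processing Inequality: For any Markov chain X → Y → Z, we have I(X;Y) ≥ I(X;Z).

Here Z = f(Y) is a deterministic function of Y, forming X → Y → Z.

Original I(X;Y) = 0.0305 dits

After applying f:
P(X,Z) where Z=f(Y):
- P(X,Z=0) = P(X,Y=2)
- P(X,Z=1) = P(X,Y=0) + P(X,Y=1) + P(X,Y=3)

I(X;Z) = I(X;f(Y)) = 0.0024 dits

Verification: 0.0305 ≥ 0.0024 ✓

Information cannot be created by processing; the function f can only lose information about X.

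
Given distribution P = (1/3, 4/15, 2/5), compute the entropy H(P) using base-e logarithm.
1.0852 nats

Shannon entropy is H(X) = -Σ p(x) log p(x).

For P = (1/3, 4/15, 2/5):
H = -1/3 × log_e(1/3) -4/15 × log_e(4/15) -2/5 × log_e(2/5)
H = 1.0852 nats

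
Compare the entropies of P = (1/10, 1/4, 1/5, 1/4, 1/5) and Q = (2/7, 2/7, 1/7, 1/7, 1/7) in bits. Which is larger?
P

Computing entropies in bits:
H(P) = 2.2610
H(Q) = 2.2359

Distribution P has higher entropy.

Intuition: The distribution closer to uniform (more spread out) has higher entropy.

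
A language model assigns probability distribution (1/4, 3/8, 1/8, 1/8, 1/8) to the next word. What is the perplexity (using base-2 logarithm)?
4.4557

Perplexity is 2^H (or exp(H) for natural log).

First, H = -Σ p log p = 2.1556 bits
Perplexity = 2^2.1556 = 4.4557

Interpretation: The model's uncertainty is equivalent to choosing uniformly among 4.5 options.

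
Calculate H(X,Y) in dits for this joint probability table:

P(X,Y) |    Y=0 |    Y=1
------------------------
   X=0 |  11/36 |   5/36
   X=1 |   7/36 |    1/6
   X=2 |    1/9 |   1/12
0.7403 dits

Joint entropy is H(X,Y) = -Σ_{x,y} p(x,y) log p(x,y).

Summing over all non-zero entries:
H(X,Y) = -[11/36·log_10(11/36) + 5/36·log_10(5/36) + 7/36·log_10(7/36) + 1/6·log_10(1/6) + 1/9·log_10(1/9) + 1/12·log_10(1/12)]
H(X,Y) = 0.7403 dits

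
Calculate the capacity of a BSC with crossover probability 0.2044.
0.2694 bits

For a binary symmetric channel (BSC) with error probability p:
Capacity C = 1 - H(p) bits per symbol

where H(p) = -p log₂(p) - (1-p) log₂(1-p) is the binary entropy function.

H(0.2044) = 0.7306 bits
C = 1 - 0.7306 = 0.2694 bits per symbol

This means we can reliably transmit up to 0.2694 bits of information per channel use.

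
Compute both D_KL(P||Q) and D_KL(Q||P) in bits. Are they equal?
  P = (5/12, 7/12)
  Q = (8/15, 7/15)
D_KL(P||Q) = 0.0394, D_KL(Q||P) = 0.0397

KL divergence is not symmetric: D_KL(P||Q) ≠ D_KL(Q||P) in general.

D_KL(P||Q) = 0.0394 bits
D_KL(Q||P) = 0.0397 bits

No, they are not equal!

This asymmetry is why KL divergence is not a true distance metric.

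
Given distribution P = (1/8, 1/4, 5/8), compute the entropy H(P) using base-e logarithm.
0.9003 nats

Shannon entropy is H(X) = -Σ p(x) log p(x).

For P = (1/8, 1/4, 5/8):
H = -1/8 × log_e(1/8) -1/4 × log_e(1/4) -5/8 × log_e(5/8)
H = 0.9003 nats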